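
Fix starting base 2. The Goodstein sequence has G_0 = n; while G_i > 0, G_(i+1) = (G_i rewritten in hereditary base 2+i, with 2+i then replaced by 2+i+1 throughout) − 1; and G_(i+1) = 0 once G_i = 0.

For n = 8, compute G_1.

i=0: 8 = 2^(2 + 1) (b=2); 2→3: 3^(3 + 1) = 81; 81−1 = 80
i=1: 80 = 2·3^3 + 2·3^2 + 2·3 + 2 (b=3); 3→4: 2·4^4 + 2·4^2 + 2·4 + 2 = 554; 554−1 = 553

80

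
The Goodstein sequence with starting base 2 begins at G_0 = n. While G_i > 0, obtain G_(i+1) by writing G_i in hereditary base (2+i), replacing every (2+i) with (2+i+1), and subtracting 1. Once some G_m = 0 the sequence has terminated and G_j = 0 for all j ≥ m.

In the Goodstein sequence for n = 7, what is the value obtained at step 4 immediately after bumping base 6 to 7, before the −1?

7 —HB2→ 2^2 + 2 + 1 —bump→ 3^3 + 3 + 1 = 31 —(−1)→ 30
30 —HB3→ 3^3 + 3 —bump→ 4^4 + 4 = 260 —(−1)→ 259
259 —HB4→ 4^4 + 3 —bump→ 5^5 + 3 = 3128 —(−1)→ 3127
3127 —HB5→ 5^5 + 2 —bump→ 6^6 + 2 = 46658 —(−1)→ 46657
46657 —HB6→ 6^6 + 1 —bump→ 7^7 + 1 = 823544 —(−1)→ 823543

823544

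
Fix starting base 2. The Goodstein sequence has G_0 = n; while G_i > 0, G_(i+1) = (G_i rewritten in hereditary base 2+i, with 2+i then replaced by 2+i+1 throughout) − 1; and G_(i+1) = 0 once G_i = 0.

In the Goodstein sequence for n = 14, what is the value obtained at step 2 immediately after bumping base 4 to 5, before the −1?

18751

step 0: 14 = 2^(2 + 1) + 2^2 + 2; sub 3 for 2: 3^(3 + 1) + 3^3 + 3; = 111; G_1 = 111−1 = 110
step 1: 110 = 3^(3 + 1) + 3^3 + 2; sub 4 for 3: 4^(4 + 1) + 4^4 + 2; = 1282; G_2 = 1282−1 = 1281
step 2: 1281 = 4^(4 + 1) + 4^4 + 1; sub 5 for 4: 5^(5 + 1) + 5^5 + 1; = 18751; G_3 = 18751−1 = 18750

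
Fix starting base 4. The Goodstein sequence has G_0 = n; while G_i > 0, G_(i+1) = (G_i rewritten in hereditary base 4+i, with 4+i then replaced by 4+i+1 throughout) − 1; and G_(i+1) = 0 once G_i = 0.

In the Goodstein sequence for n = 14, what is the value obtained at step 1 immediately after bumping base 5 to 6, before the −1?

G_0 = 14. HB_4(14) = 3·4 + 2. Bump = 17. G_1 = 16.
G_1 = 16. HB_5(16) = 3·5 + 1. Bump = 19. G_2 = 18.

19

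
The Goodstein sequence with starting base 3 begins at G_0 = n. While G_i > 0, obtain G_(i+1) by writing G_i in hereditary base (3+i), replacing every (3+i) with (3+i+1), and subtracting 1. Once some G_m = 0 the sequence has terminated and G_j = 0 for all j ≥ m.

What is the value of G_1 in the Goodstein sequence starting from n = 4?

4

i=0: 4 = 3 + 1 (b=3); 3→4: 4 + 1 = 5; 5−1 = 4
i=1: 4 = 4 (b=4); 4→5: 5 = 5; 5−1 = 4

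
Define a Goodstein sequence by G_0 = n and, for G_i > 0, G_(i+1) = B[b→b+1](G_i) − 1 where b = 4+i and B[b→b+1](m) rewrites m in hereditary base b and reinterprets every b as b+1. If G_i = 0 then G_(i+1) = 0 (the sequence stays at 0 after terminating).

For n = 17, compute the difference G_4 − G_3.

4

G_0=17  [base 4] 4^2 + 1  →[4↦5]→  5^2 + 1 = 26  −1 ⇒ G_1=25
G_1=25  [base 5] 5^2  →[5↦6]→  6^2 = 36  −1 ⇒ G_2=35
G_2=35  [base 6] 5·6 + 5  →[6↦7]→  5·7 + 5 = 40  −1 ⇒ G_3=39
G_3=39  [base 7] 5·7 + 4  →[7↦8]→  5·8 + 4 = 44  −1 ⇒ G_4=43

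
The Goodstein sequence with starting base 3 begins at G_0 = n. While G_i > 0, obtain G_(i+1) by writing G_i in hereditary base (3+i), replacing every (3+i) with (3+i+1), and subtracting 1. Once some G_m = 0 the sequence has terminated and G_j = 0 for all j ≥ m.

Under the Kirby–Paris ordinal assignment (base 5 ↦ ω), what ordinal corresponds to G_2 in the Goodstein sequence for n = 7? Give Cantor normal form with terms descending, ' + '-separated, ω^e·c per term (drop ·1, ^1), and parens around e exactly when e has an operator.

G_0 = 7. HB_3(7) = 2·3 + 1. Bump = 9. G_1 = 8.
G_1 = 8. HB_4(8) = 2·4. Bump = 10. G_2 = 9.
G_2 = 9. HB_5(9) = 5 + 4. Bump = 10. G_3 = 9.

ω + 4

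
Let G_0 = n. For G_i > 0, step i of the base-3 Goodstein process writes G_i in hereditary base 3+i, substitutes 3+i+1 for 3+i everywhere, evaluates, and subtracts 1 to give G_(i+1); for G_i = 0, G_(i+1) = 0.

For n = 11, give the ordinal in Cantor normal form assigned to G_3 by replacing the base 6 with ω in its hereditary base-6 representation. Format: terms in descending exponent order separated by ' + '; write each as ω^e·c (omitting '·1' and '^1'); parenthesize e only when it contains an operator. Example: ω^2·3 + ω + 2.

ω·5 + 5

11 —HB3→ 3^2 + 2 —bump→ 4^2 + 2 = 18 —(−1)→ 17
17 —HB4→ 4^2 + 1 —bump→ 5^2 + 1 = 26 —(−1)→ 25
25 —HB5→ 5^2 —bump→ 6^2 = 36 —(−1)→ 35
35 —HB6→ 5·6 + 5 —bump→ 5·7 + 5 = 40 —(−1)→ 39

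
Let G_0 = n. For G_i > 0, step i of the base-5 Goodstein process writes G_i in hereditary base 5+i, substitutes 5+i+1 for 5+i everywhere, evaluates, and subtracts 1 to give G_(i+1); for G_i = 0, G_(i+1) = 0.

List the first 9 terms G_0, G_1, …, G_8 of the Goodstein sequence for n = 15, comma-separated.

15, 17, 18, 19, 20, 21, 22, 23, 23

base 5: 15 = 3·5; at 6: 3·6 = 18; next = 17
base 6: 17 = 2·6 + 5; at 7: 2·7 + 5 = 19; next = 18
base 7: 18 = 2·7 + 4; at 8: 2·8 + 4 = 20; next = 19
base 8: 19 = 2·8 + 3; at 9: 2·9 + 3 = 21; next = 20
base 9: 20 = 2·9 + 2; at 10: 2·10 + 2 = 22; next = 21
base 10: 21 = 2·10 + 1; at 11: 2·11 + 1 = 23; next = 22
base 11: 22 = 2·11; at 12: 2·12 = 24; next = 23
base 12: 23 = 12 + 11; at 13: 13 + 11 = 24; next = 23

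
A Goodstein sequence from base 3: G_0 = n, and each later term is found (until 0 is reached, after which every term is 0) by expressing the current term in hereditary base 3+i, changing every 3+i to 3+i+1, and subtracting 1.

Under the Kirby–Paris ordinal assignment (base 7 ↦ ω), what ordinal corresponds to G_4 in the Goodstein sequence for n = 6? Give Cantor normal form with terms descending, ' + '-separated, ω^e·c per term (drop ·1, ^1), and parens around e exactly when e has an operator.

ω

i=0: 6 = 2·3 (b=3); 3→4: 2·4 = 8; 8−1 = 7
i=1: 7 = 4 + 3 (b=4); 4→5: 5 + 3 = 8; 8−1 = 7
i=2: 7 = 5 + 2 (b=5); 5→6: 6 + 2 = 8; 8−1 = 7
i=3: 7 = 6 + 1 (b=6); 6→7: 7 + 1 = 8; 8−1 = 7
i=4: 7 = 7 (b=7); 7→8: 8 = 8; 8−1 = 7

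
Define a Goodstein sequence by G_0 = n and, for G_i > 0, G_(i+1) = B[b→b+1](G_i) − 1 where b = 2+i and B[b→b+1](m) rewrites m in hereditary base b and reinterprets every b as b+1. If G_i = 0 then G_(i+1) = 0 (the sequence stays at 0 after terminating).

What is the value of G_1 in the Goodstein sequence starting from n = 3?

G_0 = 3. HB_2(3) = 2 + 1. Bump = 4. G_1 = 3.
G_1 = 3. HB_3(3) = 3. Bump = 4. G_2 = 3.

3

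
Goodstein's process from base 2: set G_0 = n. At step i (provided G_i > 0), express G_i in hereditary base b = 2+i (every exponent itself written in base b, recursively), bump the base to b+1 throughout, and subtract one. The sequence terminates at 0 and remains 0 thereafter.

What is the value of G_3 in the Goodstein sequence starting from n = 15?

18752

[0] 15 ≡ 2^(2 + 1) + 2^2 + 2 + 1 (base 2). Lift 3: 112. −1: 111.
[1] 111 ≡ 3^(3 + 1) + 3^3 + 3 (base 3). Lift 4: 1284. −1: 1283.
[2] 1283 ≡ 4^(4 + 1) + 4^4 + 3 (base 4). Lift 5: 18753. −1: 18752.
[3] 18752 ≡ 5^(5 + 1) + 5^5 + 2 (base 5). Lift 6: 326594. −1: 326593.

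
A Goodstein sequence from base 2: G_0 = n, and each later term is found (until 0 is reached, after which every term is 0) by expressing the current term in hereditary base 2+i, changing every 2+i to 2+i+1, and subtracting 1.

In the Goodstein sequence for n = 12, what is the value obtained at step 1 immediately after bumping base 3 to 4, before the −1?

1066

12 —HB2→ 2^(2 + 1) + 2^2 —bump→ 3^(3 + 1) + 3^3 = 108 —(−1)→ 107
107 —HB3→ 3^(3 + 1) + 2·3^2 + 2·3 + 2 —bump→ 4^(4 + 1) + 2·4^2 + 2·4 + 2 = 1066 —(−1)→ 1065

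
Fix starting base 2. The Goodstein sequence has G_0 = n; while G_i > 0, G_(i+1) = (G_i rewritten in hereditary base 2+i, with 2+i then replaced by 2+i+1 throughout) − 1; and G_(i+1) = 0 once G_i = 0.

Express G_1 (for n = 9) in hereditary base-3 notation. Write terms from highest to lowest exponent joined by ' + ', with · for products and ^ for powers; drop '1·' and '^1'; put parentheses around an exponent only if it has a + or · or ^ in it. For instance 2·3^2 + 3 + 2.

base 2: 9 = 2^(2 + 1) + 1; at 3: 3^(3 + 1) + 1 = 82; next = 81
base 3: 81 = 3^(3 + 1); at 4: 4^(4 + 1) = 1024; next = 1023

3^(3 + 1)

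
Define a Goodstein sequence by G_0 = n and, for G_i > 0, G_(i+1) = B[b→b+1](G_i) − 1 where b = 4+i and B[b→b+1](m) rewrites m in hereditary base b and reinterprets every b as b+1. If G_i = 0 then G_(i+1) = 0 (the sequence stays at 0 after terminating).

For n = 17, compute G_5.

47

(0) 17|_4 = 4^2 + 1 ↦ 5^2 + 1|_5 = 26 ⇒ 25
(1) 25|_5 = 5^2 ↦ 6^2|_6 = 36 ⇒ 35
(2) 35|_6 = 5·6 + 5 ↦ 5·7 + 5|_7 = 40 ⇒ 39
(3) 39|_7 = 5·7 + 4 ↦ 5·8 + 4|_8 = 44 ⇒ 43
(4) 43|_8 = 5·8 + 3 ↦ 5·9 + 3|_9 = 48 ⇒ 47
(5) 47|_9 = 5·9 + 2 ↦ 5·10 + 2|_10 = 52 ⇒ 51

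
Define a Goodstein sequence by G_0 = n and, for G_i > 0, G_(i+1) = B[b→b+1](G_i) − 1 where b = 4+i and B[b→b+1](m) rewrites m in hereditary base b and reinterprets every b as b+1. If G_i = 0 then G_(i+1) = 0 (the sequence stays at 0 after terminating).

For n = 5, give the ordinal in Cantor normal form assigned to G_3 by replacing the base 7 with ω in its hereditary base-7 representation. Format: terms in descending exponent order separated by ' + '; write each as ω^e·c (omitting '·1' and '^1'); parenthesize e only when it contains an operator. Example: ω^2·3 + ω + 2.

5 —HB4→ 4 + 1 —bump→ 5 + 1 = 6 —(−1)→ 5
5 —HB5→ 5 —bump→ 6 = 6 —(−1)→ 5
5 —HB6→ 5 —bump→ 5 = 5 —(−1)→ 4

4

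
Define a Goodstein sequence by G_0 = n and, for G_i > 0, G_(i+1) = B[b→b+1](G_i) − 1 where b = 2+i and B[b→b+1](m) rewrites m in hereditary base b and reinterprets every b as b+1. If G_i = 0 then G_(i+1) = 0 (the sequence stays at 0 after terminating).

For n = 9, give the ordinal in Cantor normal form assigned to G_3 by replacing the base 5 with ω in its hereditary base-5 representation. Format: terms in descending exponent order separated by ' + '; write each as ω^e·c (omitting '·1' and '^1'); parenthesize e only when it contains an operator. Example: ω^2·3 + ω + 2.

ω^ω·3 + ω^3·3 + ω^2·3 + ω·3 + 2

G_0=9  [base 2] 2^(2 + 1) + 1  →[2↦3]→  3^(3 + 1) + 1 = 82  −1 ⇒ G_1=81
G_1=81  [base 3] 3^(3 + 1)  →[3↦4]→  4^(4 + 1) = 1024  −1 ⇒ G_2=1023
G_2=1023  [base 4] 3·4^4 + 3·4^3 + 3·4^2 + 3·4 + 3  →[4↦5]→  3·5^5 + 3·5^3 + 3·5^2 + 3·5 + 3 = 9843  −1 ⇒ G_3=9842
G_3=9842  [base 5] 3·5^5 + 3·5^3 + 3·5^2 + 3·5 + 2  →[5↦6]→  3·6^6 + 3·6^3 + 3·6^2 + 3·6 + 2 = 140744  −1 ⇒ G_4=140743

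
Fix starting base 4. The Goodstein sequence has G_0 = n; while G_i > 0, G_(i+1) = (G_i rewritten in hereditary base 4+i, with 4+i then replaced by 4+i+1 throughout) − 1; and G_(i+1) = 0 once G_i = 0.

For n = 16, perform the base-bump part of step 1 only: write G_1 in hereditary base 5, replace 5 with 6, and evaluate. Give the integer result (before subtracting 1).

28

(0) 16|_4 = 4^2 ↦ 5^2|_5 = 25 ⇒ 24
(1) 24|_5 = 4·5 + 4 ↦ 4·6 + 4|_6 = 28 ⇒ 27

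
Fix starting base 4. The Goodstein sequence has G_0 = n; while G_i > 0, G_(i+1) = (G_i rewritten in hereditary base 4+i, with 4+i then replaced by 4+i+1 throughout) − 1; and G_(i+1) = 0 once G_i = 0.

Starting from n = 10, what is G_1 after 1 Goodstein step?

G_0=10  [base 4] 2·4 + 2  →[4↦5]→  2·5 + 2 = 12  −1 ⇒ G_1=11
G_1=11  [base 5] 2·5 + 1  →[5↦6]→  2·6 + 1 = 13  −1 ⇒ G_2=12

11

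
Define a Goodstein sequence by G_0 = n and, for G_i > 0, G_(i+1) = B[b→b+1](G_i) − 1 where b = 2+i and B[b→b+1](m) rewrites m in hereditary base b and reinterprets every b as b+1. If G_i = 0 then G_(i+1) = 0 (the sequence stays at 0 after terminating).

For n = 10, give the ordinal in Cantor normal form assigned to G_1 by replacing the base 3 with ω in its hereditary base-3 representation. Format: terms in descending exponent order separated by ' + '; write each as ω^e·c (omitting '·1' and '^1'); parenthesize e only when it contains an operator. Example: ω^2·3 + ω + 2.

G_0 = 10. HB_2(10) = 2^(2 + 1) + 2. Bump = 84. G_1 = 83.
G_1 = 83. HB_3(83) = 3^(3 + 1) + 2. Bump = 1026. G_2 = 1025.

ω^(ω + 1) + 2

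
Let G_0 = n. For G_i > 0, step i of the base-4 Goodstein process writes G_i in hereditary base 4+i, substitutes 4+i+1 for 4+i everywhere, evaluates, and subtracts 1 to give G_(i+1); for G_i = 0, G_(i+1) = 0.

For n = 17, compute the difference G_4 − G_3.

[0] 17 ≡ 4^2 + 1 (base 4). Lift 5: 26. −1: 25.
[1] 25 ≡ 5^2 (base 5). Lift 6: 36. −1: 35.
[2] 35 ≡ 5·6 + 5 (base 6). Lift 7: 40. −1: 39.
[3] 39 ≡ 5·7 + 4 (base 7). Lift 8: 44. −1: 43.

4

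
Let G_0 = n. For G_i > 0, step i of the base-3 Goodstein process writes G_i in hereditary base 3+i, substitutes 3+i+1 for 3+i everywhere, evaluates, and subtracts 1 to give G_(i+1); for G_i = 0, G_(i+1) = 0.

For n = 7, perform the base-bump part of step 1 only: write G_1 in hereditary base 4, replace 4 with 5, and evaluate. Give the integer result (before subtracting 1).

10

G_0 = 7. HB_3(7) = 2·3 + 1. Bump = 9. G_1 = 8.
G_1 = 8. HB_4(8) = 2·4. Bump = 10. G_2 = 9.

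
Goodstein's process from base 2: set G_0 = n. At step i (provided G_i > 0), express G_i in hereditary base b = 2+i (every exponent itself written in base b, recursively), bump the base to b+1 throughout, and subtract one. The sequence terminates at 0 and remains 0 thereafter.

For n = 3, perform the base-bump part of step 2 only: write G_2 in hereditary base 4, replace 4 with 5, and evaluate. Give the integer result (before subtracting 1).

3

(0) 3|_2 = 2 + 1 ↦ 3 + 1|_3 = 4 ⇒ 3
(1) 3|_3 = 3 ↦ 4|_4 = 4 ⇒ 3
(2) 3|_4 = 3 ↦ 3|_5 = 3 ⇒ 2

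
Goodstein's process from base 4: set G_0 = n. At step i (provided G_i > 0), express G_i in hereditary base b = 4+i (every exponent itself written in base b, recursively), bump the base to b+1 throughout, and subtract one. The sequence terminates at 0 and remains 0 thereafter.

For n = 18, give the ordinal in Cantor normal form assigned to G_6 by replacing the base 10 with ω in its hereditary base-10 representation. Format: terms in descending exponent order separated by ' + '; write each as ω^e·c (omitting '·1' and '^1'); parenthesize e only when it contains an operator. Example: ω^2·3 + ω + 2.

ω·6 + 3

[0] 18 ≡ 4^2 + 2 (base 4). Lift 5: 27. −1: 26.
[1] 26 ≡ 5^2 + 1 (base 5). Lift 6: 37. −1: 36.
[2] 36 ≡ 6^2 (base 6). Lift 7: 49. −1: 48.
[3] 48 ≡ 6·7 + 6 (base 7). Lift 8: 54. −1: 53.
[4] 53 ≡ 6·8 + 5 (base 8). Lift 9: 59. −1: 58.
[5] 58 ≡ 6·9 + 4 (base 9). Lift 10: 64. −1: 63.
[6] 63 ≡ 6·10 + 3 (base 10). Lift 11: 69. −1: 68.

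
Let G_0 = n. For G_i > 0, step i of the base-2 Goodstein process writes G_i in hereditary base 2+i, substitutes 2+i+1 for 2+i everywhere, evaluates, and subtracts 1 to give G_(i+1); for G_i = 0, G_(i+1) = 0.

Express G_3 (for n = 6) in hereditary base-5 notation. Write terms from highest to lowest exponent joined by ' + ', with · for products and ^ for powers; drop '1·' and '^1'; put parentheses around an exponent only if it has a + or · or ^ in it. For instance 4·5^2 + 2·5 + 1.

G_0=6  [base 2] 2^2 + 2  →[2↦3]→  3^3 + 3 = 30  −1 ⇒ G_1=29
G_1=29  [base 3] 3^3 + 2  →[3↦4]→  4^4 + 2 = 258  −1 ⇒ G_2=257
G_2=257  [base 4] 4^4 + 1  →[4↦5]→  5^5 + 1 = 3126  −1 ⇒ G_3=3125
G_3=3125  [base 5] 5^5  →[5↦6]→  6^6 = 46656  −1 ⇒ G_4=46655

5^5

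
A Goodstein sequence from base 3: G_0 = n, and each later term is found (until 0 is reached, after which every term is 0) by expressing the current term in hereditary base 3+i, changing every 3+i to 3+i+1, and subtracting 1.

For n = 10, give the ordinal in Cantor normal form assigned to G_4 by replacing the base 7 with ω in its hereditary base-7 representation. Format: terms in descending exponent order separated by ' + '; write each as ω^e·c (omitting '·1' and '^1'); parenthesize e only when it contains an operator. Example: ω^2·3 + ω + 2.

[0] 10 ≡ 3^2 + 1 (base 3). Lift 4: 17. −1: 16.
[1] 16 ≡ 4^2 (base 4). Lift 5: 25. −1: 24.
[2] 24 ≡ 4·5 + 4 (base 5). Lift 6: 28. −1: 27.
[3] 27 ≡ 4·6 + 3 (base 6). Lift 7: 31. −1: 30.
[4] 30 ≡ 4·7 + 2 (base 7). Lift 8: 34. −1: 33.

ω·4 + 2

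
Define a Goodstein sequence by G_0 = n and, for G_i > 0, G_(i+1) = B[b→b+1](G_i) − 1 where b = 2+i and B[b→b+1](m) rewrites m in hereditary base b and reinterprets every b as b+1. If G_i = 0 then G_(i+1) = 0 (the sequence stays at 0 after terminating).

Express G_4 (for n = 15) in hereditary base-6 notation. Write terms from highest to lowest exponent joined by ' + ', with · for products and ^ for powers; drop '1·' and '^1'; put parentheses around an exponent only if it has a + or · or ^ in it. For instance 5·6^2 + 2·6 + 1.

[0] 15 ≡ 2^(2 + 1) + 2^2 + 2 + 1 (base 2). Lift 3: 112. −1: 111.
[1] 111 ≡ 3^(3 + 1) + 3^3 + 3 (base 3). Lift 4: 1284. −1: 1283.
[2] 1283 ≡ 4^(4 + 1) + 4^4 + 3 (base 4). Lift 5: 18753. −1: 18752.
[3] 18752 ≡ 5^(5 + 1) + 5^5 + 2 (base 5). Lift 6: 326594. −1: 326593.
[4] 326593 ≡ 6^(6 + 1) + 6^6 + 1 (base 6). Lift 7: 6588345. −1: 6588344.

6^(6 + 1) + 6^6 + 1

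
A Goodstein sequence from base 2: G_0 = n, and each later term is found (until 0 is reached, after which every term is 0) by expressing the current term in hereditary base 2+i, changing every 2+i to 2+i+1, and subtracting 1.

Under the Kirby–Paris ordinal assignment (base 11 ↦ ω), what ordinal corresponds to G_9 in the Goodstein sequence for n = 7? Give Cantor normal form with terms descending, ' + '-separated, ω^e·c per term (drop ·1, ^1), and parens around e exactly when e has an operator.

ω^7·7 + ω^6·7 + ω^5·7 + ω^4·7 + ω^3·7 + ω^2·7 + ω·7 + 4

7 —HB2→ 2^2 + 2 + 1 —bump→ 3^3 + 3 + 1 = 31 —(−1)→ 30
30 —HB3→ 3^3 + 3 —bump→ 4^4 + 4 = 260 —(−1)→ 259
259 —HB4→ 4^4 + 3 —bump→ 5^5 + 3 = 3128 —(−1)→ 3127
3127 —HB5→ 5^5 + 2 —bump→ 6^6 + 2 = 46658 —(−1)→ 46657
46657 —HB6→ 6^6 + 1 —bump→ 7^7 + 1 = 823544 —(−1)→ 823543
823543 —HB7→ 7^7 —bump→ 8^8 = 16777216 —(−1)→ 16777215
16777215 —HB8→ 7·8^7 + 7·8^6 + 7·8^5 + 7·8^4 + 7·8^3 + 7·8^2 + 7·8 + 7 —bump→ 7·9^7 + 7·9^6 + 7·9^5 + 7·9^4 + 7·9^3 + 7·9^2 + 7·9 + 7 = 37665880 —(−1)→ 37665879
37665879 —HB9→ 7·9^7 + 7·9^6 + 7·9^5 + 7·9^4 + 7·9^3 + 7·9^2 + 7·9 + 6 —bump→ 7·10^7 + 7·10^6 + 7·10^5 + 7·10^4 + 7·10^3 + 7·10^2 + 7·10 + 6 = 77777776 —(−1)→ 77777775
77777775 —HB10→ 7·10^7 + 7·10^6 + 7·10^5 + 7·10^4 + 7·10^3 + 7·10^2 + 7·10 + 5 —bump→ 7·11^7 + 7·11^6 + 7·11^5 + 7·11^4 + 7·11^3 + 7·11^2 + 7·11 + 5 = 150051214 —(−1)→ 150051213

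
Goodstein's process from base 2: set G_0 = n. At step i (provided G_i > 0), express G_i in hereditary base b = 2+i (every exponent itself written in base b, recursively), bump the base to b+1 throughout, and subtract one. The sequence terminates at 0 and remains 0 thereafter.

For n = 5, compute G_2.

base 2: 5 = 2^2 + 1; at 3: 3^3 + 1 = 28; next = 27
base 3: 27 = 3^3; at 4: 4^4 = 256; next = 255

255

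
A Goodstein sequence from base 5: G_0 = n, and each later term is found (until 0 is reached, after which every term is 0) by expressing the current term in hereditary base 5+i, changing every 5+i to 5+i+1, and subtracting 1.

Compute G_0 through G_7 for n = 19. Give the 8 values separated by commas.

19 —HB5→ 3·5 + 4 —bump→ 3·6 + 4 = 22 —(−1)→ 21
21 —HB6→ 3·6 + 3 —bump→ 3·7 + 3 = 24 —(−1)→ 23
23 —HB7→ 3·7 + 2 —bump→ 3·8 + 2 = 26 —(−1)→ 25
25 —HB8→ 3·8 + 1 —bump→ 3·9 + 1 = 28 —(−1)→ 27
27 —HB9→ 3·9 —bump→ 3·10 = 30 —(−1)→ 29
29 —HB10→ 2·10 + 9 —bump→ 2·11 + 9 = 31 —(−1)→ 30
30 —HB11→ 2·11 + 8 —bump→ 2·12 + 8 = 32 —(−1)→ 31

19, 21, 23, 25, 27, 29, 30, 31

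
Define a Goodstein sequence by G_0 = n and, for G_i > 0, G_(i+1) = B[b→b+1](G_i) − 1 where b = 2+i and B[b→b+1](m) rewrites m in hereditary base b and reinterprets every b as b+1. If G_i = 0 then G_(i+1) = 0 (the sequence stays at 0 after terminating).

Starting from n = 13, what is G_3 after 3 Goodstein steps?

16092

step 0: 13 = 2^(2 + 1) + 2^2 + 1; sub 3 for 2: 3^(3 + 1) + 3^3 + 1; = 109; G_1 = 109−1 = 108
step 1: 108 = 3^(3 + 1) + 3^3; sub 4 for 3: 4^(4 + 1) + 4^4; = 1280; G_2 = 1280−1 = 1279
step 2: 1279 = 4^(4 + 1) + 3·4^3 + 3·4^2 + 3·4 + 3; sub 5 for 4: 5^(5 + 1) + 3·5^3 + 3·5^2 + 3·5 + 3; = 16093; G_3 = 16093−1 = 16092
step 3: 16092 = 5^(5 + 1) + 3·5^3 + 3·5^2 + 3·5 + 2; sub 6 for 5: 6^(6 + 1) + 3·6^3 + 3·6^2 + 3·6 + 2; = 280712; G_4 = 280712−1 = 280711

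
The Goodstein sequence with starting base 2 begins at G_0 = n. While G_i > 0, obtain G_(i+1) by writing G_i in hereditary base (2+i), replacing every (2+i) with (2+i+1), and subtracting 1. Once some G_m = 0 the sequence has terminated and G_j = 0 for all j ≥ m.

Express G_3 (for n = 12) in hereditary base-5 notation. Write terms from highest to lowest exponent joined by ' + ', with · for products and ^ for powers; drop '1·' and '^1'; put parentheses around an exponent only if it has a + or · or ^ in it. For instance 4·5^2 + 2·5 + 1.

5^(5 + 1) + 2·5^2 + 2·5

G_0 = 12. HB_2(12) = 2^(2 + 1) + 2^2. Bump = 108. G_1 = 107.
G_1 = 107. HB_3(107) = 3^(3 + 1) + 2·3^2 + 2·3 + 2. Bump = 1066. G_2 = 1065.
G_2 = 1065. HB_4(1065) = 4^(4 + 1) + 2·4^2 + 2·4 + 1. Bump = 15686. G_3 = 15685.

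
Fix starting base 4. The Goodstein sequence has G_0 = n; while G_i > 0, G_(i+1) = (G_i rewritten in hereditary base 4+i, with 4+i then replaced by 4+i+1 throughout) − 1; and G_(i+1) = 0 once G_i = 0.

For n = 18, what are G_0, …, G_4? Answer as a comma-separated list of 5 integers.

G_0 = 18. HB_4(18) = 4^2 + 2. Bump = 27. G_1 = 26.
G_1 = 26. HB_5(26) = 5^2 + 1. Bump = 37. G_2 = 36.
G_2 = 36. HB_6(36) = 6^2. Bump = 49. G_3 = 48.
G_3 = 48. HB_7(48) = 6·7 + 6. Bump = 54. G_4 = 53.

18, 26, 36, 48, 53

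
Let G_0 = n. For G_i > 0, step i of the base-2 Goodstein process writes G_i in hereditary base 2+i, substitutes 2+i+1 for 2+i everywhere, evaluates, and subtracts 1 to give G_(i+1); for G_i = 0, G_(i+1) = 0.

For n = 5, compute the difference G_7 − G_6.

5 —HB2→ 2^2 + 1 —bump→ 3^3 + 1 = 28 —(−1)→ 27
27 —HB3→ 3^3 —bump→ 4^4 = 256 —(−1)→ 255
255 —HB4→ 3·4^3 + 3·4^2 + 3·4 + 3 —bump→ 3·5^3 + 3·5^2 + 3·5 + 3 = 468 —(−1)→ 467
467 —HB5→ 3·5^3 + 3·5^2 + 3·5 + 2 —bump→ 3·6^3 + 3·6^2 + 3·6 + 2 = 776 —(−1)→ 775
775 —HB6→ 3·6^3 + 3·6^2 + 3·6 + 1 —bump→ 3·7^3 + 3·7^2 + 3·7 + 1 = 1198 —(−1)→ 1197
1197 —HB7→ 3·7^3 + 3·7^2 + 3·7 —bump→ 3·8^3 + 3·8^2 + 3·8 = 1752 —(−1)→ 1751
1751 —HB8→ 3·8^3 + 3·8^2 + 2·8 + 7 —bump→ 3·9^3 + 3·9^2 + 2·9 + 7 = 2455 —(−1)→ 2454

703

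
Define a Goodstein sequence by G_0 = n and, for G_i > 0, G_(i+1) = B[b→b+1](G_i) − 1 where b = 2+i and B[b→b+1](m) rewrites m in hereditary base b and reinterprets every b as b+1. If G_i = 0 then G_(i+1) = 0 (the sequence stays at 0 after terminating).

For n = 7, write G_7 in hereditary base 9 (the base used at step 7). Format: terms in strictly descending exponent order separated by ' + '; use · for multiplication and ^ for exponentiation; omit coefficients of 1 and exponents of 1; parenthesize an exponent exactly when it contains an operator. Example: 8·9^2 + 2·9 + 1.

7·9^7 + 7·9^6 + 7·9^5 + 7·9^4 + 7·9^3 + 7·9^2 + 7·9 + 6

base 2: 7 = 2^2 + 2 + 1; at 3: 3^3 + 3 + 1 = 31; next = 30
base 3: 30 = 3^3 + 3; at 4: 4^4 + 4 = 260; next = 259
base 4: 259 = 4^4 + 3; at 5: 5^5 + 3 = 3128; next = 3127
base 5: 3127 = 5^5 + 2; at 6: 6^6 + 2 = 46658; next = 46657
base 6: 46657 = 6^6 + 1; at 7: 7^7 + 1 = 823544; next = 823543
base 7: 823543 = 7^7; at 8: 8^8 = 16777216; next = 16777215
base 8: 16777215 = 7·8^7 + 7·8^6 + 7·8^5 + 7·8^4 + 7·8^3 + 7·8^2 + 7·8 + 7; at 9: 7·9^7 + 7·9^6 + 7·9^5 + 7·9^4 + 7·9^3 + 7·9^2 + 7·9 + 7 = 37665880; next = 37665879
base 9: 37665879 = 7·9^7 + 7·9^6 + 7·9^5 + 7·9^4 + 7·9^3 + 7·9^2 + 7·9 + 6; at 10: 7·10^7 + 7·10^6 + 7·10^5 + 7·10^4 + 7·10^3 + 7·10^2 + 7·10 + 6 = 77777776; next = 77777775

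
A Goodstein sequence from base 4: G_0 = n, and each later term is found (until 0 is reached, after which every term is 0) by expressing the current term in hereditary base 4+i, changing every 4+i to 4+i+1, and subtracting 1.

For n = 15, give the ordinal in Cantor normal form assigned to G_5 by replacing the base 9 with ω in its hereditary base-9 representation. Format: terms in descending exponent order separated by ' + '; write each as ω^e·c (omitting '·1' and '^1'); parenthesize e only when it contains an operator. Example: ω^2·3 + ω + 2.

[0] 15 ≡ 3·4 + 3 (base 4). Lift 5: 18. −1: 17.
[1] 17 ≡ 3·5 + 2 (base 5). Lift 6: 20. −1: 19.
[2] 19 ≡ 3·6 + 1 (base 6). Lift 7: 22. −1: 21.
[3] 21 ≡ 3·7 (base 7). Lift 8: 24. −1: 23.
[4] 23 ≡ 2·8 + 7 (base 8). Lift 9: 25. −1: 24.
[5] 24 ≡ 2·9 + 6 (base 9). Lift 10: 26. −1: 25.

ω·2 + 6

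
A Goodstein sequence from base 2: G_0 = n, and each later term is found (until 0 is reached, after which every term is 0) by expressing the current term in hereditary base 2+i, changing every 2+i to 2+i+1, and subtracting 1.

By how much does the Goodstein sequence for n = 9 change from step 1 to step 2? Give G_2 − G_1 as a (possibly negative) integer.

942

[0] 9 ≡ 2^(2 + 1) + 1 (base 2). Lift 3: 82. −1: 81.
[1] 81 ≡ 3^(3 + 1) (base 3). Lift 4: 1024. −1: 1023.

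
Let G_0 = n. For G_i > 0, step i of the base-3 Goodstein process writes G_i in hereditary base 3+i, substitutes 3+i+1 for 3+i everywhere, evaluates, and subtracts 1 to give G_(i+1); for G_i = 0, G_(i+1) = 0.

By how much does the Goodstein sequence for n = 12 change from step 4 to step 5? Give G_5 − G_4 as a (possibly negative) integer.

14

step 0: 12 = 3^2 + 3; sub 4 for 3: 4^2 + 4; = 20; G_1 = 20−1 = 19
step 1: 19 = 4^2 + 3; sub 5 for 4: 5^2 + 3; = 28; G_2 = 28−1 = 27
step 2: 27 = 5^2 + 2; sub 6 for 5: 6^2 + 2; = 38; G_3 = 38−1 = 37
step 3: 37 = 6^2 + 1; sub 7 for 6: 7^2 + 1; = 50; G_4 = 50−1 = 49
step 4: 49 = 7^2; sub 8 for 7: 8^2; = 64; G_5 = 64−1 = 63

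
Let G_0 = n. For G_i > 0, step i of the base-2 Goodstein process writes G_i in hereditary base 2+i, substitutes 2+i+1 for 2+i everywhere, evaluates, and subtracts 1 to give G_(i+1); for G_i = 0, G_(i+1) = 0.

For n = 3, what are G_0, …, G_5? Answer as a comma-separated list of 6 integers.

3, 3, 3, 2, 1, 0

3 —HB2→ 2 + 1 —bump→ 3 + 1 = 4 —(−1)→ 3
3 —HB3→ 3 —bump→ 4 = 4 —(−1)→ 3
3 —HB4→ 3 —bump→ 3 = 3 —(−1)→ 2
2 —HB5→ 2 —bump→ 2 = 2 —(−1)→ 1
1 —HB6→ 1 —bump→ 1 = 1 —(−1)→ 0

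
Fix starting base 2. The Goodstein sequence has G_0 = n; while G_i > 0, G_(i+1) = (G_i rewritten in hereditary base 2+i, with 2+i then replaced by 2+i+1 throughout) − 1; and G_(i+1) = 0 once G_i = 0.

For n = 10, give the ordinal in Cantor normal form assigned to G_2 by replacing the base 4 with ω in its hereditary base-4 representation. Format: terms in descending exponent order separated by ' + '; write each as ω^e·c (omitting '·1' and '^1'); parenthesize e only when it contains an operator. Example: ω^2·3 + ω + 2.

base 2: 10 = 2^(2 + 1) + 2; at 3: 3^(3 + 1) + 3 = 84; next = 83
base 3: 83 = 3^(3 + 1) + 2; at 4: 4^(4 + 1) + 2 = 1026; next = 1025
base 4: 1025 = 4^(4 + 1) + 1; at 5: 5^(5 + 1) + 1 = 15626; next = 15625

ω^(ω + 1) + 1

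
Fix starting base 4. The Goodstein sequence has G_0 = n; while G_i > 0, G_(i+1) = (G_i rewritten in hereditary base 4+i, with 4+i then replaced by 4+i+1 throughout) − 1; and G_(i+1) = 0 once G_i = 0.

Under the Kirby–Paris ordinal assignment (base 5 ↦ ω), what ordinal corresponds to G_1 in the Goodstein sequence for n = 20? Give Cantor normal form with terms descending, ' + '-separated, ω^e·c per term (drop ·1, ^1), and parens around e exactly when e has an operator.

ω^2 + 4

(0) 20|_4 = 4^2 + 4 ↦ 5^2 + 5|_5 = 30 ⇒ 29
(1) 29|_5 = 5^2 + 4 ↦ 6^2 + 4|_6 = 40 ⇒ 39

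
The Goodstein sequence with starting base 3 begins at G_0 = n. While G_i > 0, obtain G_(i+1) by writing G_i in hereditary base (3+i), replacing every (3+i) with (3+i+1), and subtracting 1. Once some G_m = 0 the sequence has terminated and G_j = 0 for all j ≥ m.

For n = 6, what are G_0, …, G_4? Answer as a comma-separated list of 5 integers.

base 3: 6 = 2·3; at 4: 2·4 = 8; next = 7
base 4: 7 = 4 + 3; at 5: 5 + 3 = 8; next = 7
base 5: 7 = 5 + 2; at 6: 6 + 2 = 8; next = 7
base 6: 7 = 6 + 1; at 7: 7 + 1 = 8; next = 7

6, 7, 7, 7, 7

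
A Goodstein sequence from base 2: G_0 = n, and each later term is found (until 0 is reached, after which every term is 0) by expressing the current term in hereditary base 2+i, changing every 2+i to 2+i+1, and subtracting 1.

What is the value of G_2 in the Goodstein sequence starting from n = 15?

G_0 = 15. HB_2(15) = 2^(2 + 1) + 2^2 + 2 + 1. Bump = 112. G_1 = 111.
G_1 = 111. HB_3(111) = 3^(3 + 1) + 3^3 + 3. Bump = 1284. G_2 = 1283.

1283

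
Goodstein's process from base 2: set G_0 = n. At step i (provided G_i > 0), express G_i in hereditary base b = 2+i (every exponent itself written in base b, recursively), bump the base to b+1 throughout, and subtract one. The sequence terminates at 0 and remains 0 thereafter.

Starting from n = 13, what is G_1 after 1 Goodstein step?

(0) 13|_2 = 2^(2 + 1) + 2^2 + 1 ↦ 3^(3 + 1) + 3^3 + 1|_3 = 109 ⇒ 108
(1) 108|_3 = 3^(3 + 1) + 3^3 ↦ 4^(4 + 1) + 4^4|_4 = 1280 ⇒ 1279

108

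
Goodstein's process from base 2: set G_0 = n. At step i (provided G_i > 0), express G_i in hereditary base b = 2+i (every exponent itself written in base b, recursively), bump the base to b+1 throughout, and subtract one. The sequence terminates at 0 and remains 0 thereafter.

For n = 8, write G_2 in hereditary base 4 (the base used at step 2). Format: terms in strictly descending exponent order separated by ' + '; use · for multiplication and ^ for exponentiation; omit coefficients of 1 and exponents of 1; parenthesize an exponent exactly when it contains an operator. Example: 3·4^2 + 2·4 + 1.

base 2: 8 = 2^(2 + 1); at 3: 3^(3 + 1) = 81; next = 80
base 3: 80 = 2·3^3 + 2·3^2 + 2·3 + 2; at 4: 2·4^4 + 2·4^2 + 2·4 + 2 = 554; next = 553

2·4^4 + 2·4^2 + 2·4 + 1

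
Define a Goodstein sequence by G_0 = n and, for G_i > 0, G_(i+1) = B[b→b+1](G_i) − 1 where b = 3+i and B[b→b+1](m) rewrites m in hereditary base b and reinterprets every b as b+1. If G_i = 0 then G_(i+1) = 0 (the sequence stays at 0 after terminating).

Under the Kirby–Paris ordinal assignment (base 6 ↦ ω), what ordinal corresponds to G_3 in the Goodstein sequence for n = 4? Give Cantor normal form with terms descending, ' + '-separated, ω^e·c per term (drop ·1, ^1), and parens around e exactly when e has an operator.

3

(0) 4|_3 = 3 + 1 ↦ 4 + 1|_4 = 5 ⇒ 4
(1) 4|_4 = 4 ↦ 5|_5 = 5 ⇒ 4
(2) 4|_5 = 4 ↦ 4|_6 = 4 ⇒ 3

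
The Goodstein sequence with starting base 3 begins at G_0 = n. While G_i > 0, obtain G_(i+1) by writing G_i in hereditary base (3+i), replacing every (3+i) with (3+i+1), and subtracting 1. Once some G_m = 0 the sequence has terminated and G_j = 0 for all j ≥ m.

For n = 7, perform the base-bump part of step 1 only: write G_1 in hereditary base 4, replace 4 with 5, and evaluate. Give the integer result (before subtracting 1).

10

G_0=7  [base 3] 2·3 + 1  →[3↦4]→  2·4 + 1 = 9  −1 ⇒ G_1=8
G_1=8  [base 4] 2·4  →[4↦5]→  2·5 = 10  −1 ⇒ G_2=9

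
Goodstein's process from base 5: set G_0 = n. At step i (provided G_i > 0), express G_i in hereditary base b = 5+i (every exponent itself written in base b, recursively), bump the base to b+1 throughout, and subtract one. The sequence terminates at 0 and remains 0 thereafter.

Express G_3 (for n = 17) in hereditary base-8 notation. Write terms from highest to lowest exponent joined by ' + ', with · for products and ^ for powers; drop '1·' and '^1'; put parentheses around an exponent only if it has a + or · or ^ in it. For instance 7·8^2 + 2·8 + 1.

2·8 + 7

step 0: 17 = 3·5 + 2; sub 6 for 5: 3·6 + 2; = 20; G_1 = 20−1 = 19
step 1: 19 = 3·6 + 1; sub 7 for 6: 3·7 + 1; = 22; G_2 = 22−1 = 21
step 2: 21 = 3·7; sub 8 for 7: 3·8; = 24; G_3 = 24−1 = 23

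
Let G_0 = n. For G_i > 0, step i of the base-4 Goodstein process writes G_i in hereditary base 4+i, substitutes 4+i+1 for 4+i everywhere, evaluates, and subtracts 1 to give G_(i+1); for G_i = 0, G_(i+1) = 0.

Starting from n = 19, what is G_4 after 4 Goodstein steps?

63

(0) 19|_4 = 4^2 + 3 ↦ 5^2 + 3|_5 = 28 ⇒ 27
(1) 27|_5 = 5^2 + 2 ↦ 6^2 + 2|_6 = 38 ⇒ 37
(2) 37|_6 = 6^2 + 1 ↦ 7^2 + 1|_7 = 50 ⇒ 49
(3) 49|_7 = 7^2 ↦ 8^2|_8 = 64 ⇒ 63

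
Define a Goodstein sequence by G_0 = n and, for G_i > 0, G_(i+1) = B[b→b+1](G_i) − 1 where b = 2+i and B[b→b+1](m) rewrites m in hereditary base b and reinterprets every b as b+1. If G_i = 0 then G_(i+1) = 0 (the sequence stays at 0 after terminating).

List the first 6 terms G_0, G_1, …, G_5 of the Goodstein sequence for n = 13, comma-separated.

13, 108, 1279, 16092, 280711, 5765998

i=0: 13 = 2^(2 + 1) + 2^2 + 1 (b=2); 2→3: 3^(3 + 1) + 3^3 + 1 = 109; 109−1 = 108
i=1: 108 = 3^(3 + 1) + 3^3 (b=3); 3→4: 4^(4 + 1) + 4^4 = 1280; 1280−1 = 1279
i=2: 1279 = 4^(4 + 1) + 3·4^3 + 3·4^2 + 3·4 + 3 (b=4); 4→5: 5^(5 + 1) + 3·5^3 + 3·5^2 + 3·5 + 3 = 16093; 16093−1 = 16092
i=3: 16092 = 5^(5 + 1) + 3·5^3 + 3·5^2 + 3·5 + 2 (b=5); 5→6: 6^(6 + 1) + 3·6^3 + 3·6^2 + 3·6 + 2 = 280712; 280712−1 = 280711
i=4: 280711 = 6^(6 + 1) + 3·6^3 + 3·6^2 + 3·6 + 1 (b=6); 6→7: 7^(7 + 1) + 3·7^3 + 3·7^2 + 3·7 + 1 = 5765999; 5765999−1 = 5765998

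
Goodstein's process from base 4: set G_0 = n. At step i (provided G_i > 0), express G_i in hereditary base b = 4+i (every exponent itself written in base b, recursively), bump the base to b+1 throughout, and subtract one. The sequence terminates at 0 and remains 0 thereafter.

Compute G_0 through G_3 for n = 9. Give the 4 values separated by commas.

9, 10, 11, 11

[0] 9 ≡ 2·4 + 1 (base 4). Lift 5: 11. −1: 10.
[1] 10 ≡ 2·5 (base 5). Lift 6: 12. −1: 11.
[2] 11 ≡ 6 + 5 (base 6). Lift 7: 12. −1: 11.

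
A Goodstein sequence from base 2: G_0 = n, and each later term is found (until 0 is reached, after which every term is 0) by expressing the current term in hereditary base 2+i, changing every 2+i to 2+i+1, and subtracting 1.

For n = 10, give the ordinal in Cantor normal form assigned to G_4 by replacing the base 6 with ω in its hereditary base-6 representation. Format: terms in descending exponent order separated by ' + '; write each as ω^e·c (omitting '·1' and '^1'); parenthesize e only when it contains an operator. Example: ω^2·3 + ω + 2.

step 0: 10 = 2^(2 + 1) + 2; sub 3 for 2: 3^(3 + 1) + 3; = 84; G_1 = 84−1 = 83
step 1: 83 = 3^(3 + 1) + 2; sub 4 for 3: 4^(4 + 1) + 2; = 1026; G_2 = 1026−1 = 1025
step 2: 1025 = 4^(4 + 1) + 1; sub 5 for 4: 5^(5 + 1) + 1; = 15626; G_3 = 15626−1 = 15625
step 3: 15625 = 5^(5 + 1); sub 6 for 5: 6^(6 + 1); = 279936; G_4 = 279936−1 = 279935
step 4: 279935 = 5·6^6 + 5·6^5 + 5·6^4 + 5·6^3 + 5·6^2 + 5·6 + 5; sub 7 for 6: 5·7^7 + 5·7^5 + 5·7^4 + 5·7^3 + 5·7^2 + 5·7 + 5; = 4215755; G_5 = 4215755−1 = 4215754

ω^ω·5 + ω^5·5 + ω^4·5 + ω^3·5 + ω^2·5 + ω·5 + 5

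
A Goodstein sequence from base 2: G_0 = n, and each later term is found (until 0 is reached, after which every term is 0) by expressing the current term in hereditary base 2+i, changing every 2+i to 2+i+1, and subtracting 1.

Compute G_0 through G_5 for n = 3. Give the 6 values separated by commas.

3, 3, 3, 2, 1, 0

step 0: 3 = 2 + 1; sub 3 for 2: 3 + 1; = 4; G_1 = 4−1 = 3
step 1: 3 = 3; sub 4 for 3: 4; = 4; G_2 = 4−1 = 3
step 2: 3 = 3; sub 5 for 4: 3; = 3; G_3 = 3−1 = 2
step 3: 2 = 2; sub 6 for 5: 2; = 2; G_4 = 2−1 = 1
step 4: 1 = 1; sub 7 for 6: 1; = 1; G_5 = 1−1 = 0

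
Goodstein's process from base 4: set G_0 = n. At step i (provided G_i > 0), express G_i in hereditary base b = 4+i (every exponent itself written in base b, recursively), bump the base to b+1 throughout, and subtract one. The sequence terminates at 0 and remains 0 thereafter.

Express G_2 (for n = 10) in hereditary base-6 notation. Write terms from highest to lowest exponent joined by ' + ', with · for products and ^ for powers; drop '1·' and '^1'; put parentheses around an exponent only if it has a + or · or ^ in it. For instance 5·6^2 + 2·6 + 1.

2·6

(0) 10|_4 = 2·4 + 2 ↦ 2·5 + 2|_5 = 12 ⇒ 11
(1) 11|_5 = 2·5 + 1 ↦ 2·6 + 1|_6 = 13 ⇒ 12
(2) 12|_6 = 2·6 ↦ 2·7|_7 = 14 ⇒ 13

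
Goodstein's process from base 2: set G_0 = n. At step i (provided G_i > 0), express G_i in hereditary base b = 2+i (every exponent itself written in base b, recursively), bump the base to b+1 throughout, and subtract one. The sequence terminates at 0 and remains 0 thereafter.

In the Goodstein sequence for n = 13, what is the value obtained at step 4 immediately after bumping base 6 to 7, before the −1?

5765999

G_0 = 13. HB_2(13) = 2^(2 + 1) + 2^2 + 1. Bump = 109. G_1 = 108.
G_1 = 108. HB_3(108) = 3^(3 + 1) + 3^3. Bump = 1280. G_2 = 1279.
G_2 = 1279. HB_4(1279) = 4^(4 + 1) + 3·4^3 + 3·4^2 + 3·4 + 3. Bump = 16093. G_3 = 16092.
G_3 = 16092. HB_5(16092) = 5^(5 + 1) + 3·5^3 + 3·5^2 + 3·5 + 2. Bump = 280712. G_4 = 280711.
G_4 = 280711. HB_6(280711) = 6^(6 + 1) + 3·6^3 + 3·6^2 + 3·6 + 1. Bump = 5765999. G_5 = 5765998.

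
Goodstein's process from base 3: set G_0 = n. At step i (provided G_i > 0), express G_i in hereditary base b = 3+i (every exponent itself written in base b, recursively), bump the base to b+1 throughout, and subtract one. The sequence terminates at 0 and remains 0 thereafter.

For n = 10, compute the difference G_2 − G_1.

base 3: 10 = 3^2 + 1; at 4: 4^2 + 1 = 17; next = 16
base 4: 16 = 4^2; at 5: 5^2 = 25; next = 24

8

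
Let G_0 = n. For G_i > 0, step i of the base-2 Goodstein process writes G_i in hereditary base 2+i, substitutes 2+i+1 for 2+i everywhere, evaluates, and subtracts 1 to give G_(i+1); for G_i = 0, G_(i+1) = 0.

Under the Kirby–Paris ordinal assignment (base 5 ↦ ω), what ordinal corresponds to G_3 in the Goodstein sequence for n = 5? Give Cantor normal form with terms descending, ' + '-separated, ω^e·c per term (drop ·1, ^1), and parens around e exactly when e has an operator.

[0] 5 ≡ 2^2 + 1 (base 2). Lift 3: 28. −1: 27.
[1] 27 ≡ 3^3 (base 3). Lift 4: 256. −1: 255.
[2] 255 ≡ 3·4^3 + 3·4^2 + 3·4 + 3 (base 4). Lift 5: 468. −1: 467.
[3] 467 ≡ 3·5^3 + 3·5^2 + 3·5 + 2 (base 5). Lift 6: 776. −1: 775.

ω^3·3 + ω^2·3 + ω·3 + 2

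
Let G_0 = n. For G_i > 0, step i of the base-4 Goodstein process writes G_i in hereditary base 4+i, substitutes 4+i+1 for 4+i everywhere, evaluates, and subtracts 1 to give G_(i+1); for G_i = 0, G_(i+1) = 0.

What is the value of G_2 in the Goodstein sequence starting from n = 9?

11

step 0: 9 = 2·4 + 1; sub 5 for 4: 2·5 + 1; = 11; G_1 = 11−1 = 10
step 1: 10 = 2·5; sub 6 for 5: 2·6; = 12; G_2 = 12−1 = 11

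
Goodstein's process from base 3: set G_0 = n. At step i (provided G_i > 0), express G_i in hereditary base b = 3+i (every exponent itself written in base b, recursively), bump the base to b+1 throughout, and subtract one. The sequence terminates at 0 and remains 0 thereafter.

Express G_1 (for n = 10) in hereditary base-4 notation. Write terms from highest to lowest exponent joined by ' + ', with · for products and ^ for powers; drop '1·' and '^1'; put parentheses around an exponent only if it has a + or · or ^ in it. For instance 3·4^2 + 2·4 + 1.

i=0: 10 = 3^2 + 1 (b=3); 3→4: 4^2 + 1 = 17; 17−1 = 16
i=1: 16 = 4^2 (b=4); 4→5: 5^2 = 25; 25−1 = 24

4^2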